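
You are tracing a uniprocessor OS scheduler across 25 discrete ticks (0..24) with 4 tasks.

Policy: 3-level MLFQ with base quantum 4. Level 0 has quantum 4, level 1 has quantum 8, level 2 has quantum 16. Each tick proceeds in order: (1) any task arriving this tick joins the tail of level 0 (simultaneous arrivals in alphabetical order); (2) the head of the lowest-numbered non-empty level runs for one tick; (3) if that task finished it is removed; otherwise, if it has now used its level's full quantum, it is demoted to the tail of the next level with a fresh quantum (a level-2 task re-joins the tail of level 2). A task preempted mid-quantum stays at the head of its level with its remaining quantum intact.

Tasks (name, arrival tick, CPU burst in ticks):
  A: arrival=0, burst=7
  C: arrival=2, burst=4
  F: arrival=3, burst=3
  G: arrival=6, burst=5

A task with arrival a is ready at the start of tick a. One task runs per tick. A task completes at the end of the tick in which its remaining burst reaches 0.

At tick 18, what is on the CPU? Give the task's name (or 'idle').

running at tick 18 = G

t=0: L0/L1/L2 = A/-/- → run A
t=1: L0/L1/L2 = A/-/- → run A
t=2: L0/L1/L2 = AC/-/- → run A
t=3: L0/L1/L2 = ACF/-/- → run A
t=4: L0/L1/L2 = CF/A/- → run C
t=5: L0/L1/L2 = CF/A/- → run C
t=6: L0/L1/L2 = CFG/A/- → run C
t=7: L0/L1/L2 = CFG/A/- → run C
t=8: L0/L1/L2 = FG/A/- → run F
t=9: L0/L1/L2 = FG/A/- → run F
t=10: L0/L1/L2 = FG/A/- → run F
t=11: L0/L1/L2 = G/A/- → run G
t=12: L0/L1/L2 = G/A/- → run G
t=13: L0/L1/L2 = G/A/- → run G
t=14: L0/L1/L2 = G/A/- → run G
t=15: L0/L1/L2 = -/AG/- → run A
t=16: L0/L1/L2 = -/AG/- → run A
t=17: L0/L1/L2 = -/AG/- → run A
t=18: L0/L1/L2 = -/G/- → run G
t=19: (idle)
t=20: (idle)
t=21: (idle)
t=22: (idle)
t=23: (idle)
t=24: (idle)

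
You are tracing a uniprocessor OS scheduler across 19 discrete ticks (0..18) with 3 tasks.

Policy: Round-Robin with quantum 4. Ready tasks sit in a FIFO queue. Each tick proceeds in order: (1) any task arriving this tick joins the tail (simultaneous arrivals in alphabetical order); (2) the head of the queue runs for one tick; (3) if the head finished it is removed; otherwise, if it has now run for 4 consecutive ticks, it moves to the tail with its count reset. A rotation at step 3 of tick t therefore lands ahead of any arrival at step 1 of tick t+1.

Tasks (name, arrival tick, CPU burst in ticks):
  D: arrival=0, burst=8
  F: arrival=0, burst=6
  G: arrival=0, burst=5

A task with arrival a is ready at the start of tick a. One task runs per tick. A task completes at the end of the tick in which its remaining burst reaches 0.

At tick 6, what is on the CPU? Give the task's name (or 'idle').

running at tick 6 = F

t=0: queue=[D,F,G] q_used=0 → run D
t=1: queue=[D,F,G] q_used=1 → run D
t=2: queue=[D,F,G] q_used=2 → run D
t=3: queue=[D,F,G] q_used=3 → run D
t=4: queue=[F,G,D] q_used=0 → run F
t=5: queue=[F,G,D] q_used=1 → run F
t=6: queue=[F,G,D] q_used=2 → run F
t=7: queue=[F,G,D] q_used=3 → run F
t=8: queue=[G,D,F] q_used=0 → run G
t=9: queue=[G,D,F] q_used=1 → run G
t=10: queue=[G,D,F] q_used=2 → run G
t=11: queue=[G,D,F] q_used=3 → run G
t=12: queue=[D,F,G] q_used=0 → run D
t=13: queue=[D,F,G] q_used=1 → run D
t=14: queue=[D,F,G] q_used=2 → run D
t=15: queue=[D,F,G] q_used=3 → run D
t=16: queue=[F,G] q_used=0 → run F
t=17: queue=[F,G] q_used=1 → run F
t=18: queue=[G] q_used=0 → run G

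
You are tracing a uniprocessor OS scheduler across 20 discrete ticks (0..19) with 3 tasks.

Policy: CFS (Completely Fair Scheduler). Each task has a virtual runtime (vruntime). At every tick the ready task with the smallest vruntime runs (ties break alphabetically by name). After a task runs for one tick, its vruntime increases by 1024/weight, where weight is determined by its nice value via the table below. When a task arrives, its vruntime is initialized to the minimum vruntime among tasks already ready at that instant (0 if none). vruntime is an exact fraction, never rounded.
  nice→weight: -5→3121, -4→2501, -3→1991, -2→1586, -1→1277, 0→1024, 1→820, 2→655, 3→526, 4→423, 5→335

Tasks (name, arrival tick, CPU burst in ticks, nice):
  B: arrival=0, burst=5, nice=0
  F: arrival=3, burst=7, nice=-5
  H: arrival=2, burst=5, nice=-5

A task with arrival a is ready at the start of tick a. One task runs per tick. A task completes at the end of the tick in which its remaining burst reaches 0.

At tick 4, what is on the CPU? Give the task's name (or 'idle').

running at tick 4 = H

t=0: vr[B=0] → run B
t=1: vr[B=1] → run B
t=2: vr[B=2 H=2] → run B
t=3: vr[B=3 F=2 H=2] → run F
t=4: vr[B=3 F=7266/3121 H=2] → run H
t=5: vr[B=3 F=7266/3121 H=7266/3121] → run F
t=6: vr[B=3 F=8290/3121 H=7266/3121] → run H
t=7: vr[B=3 F=8290/3121 H=8290/3121] → run F
t=8: vr[B=3 F=9314/3121 H=8290/3121] → run H
t=9: vr[B=3 F=9314/3121 H=9314/3121] → run F
t=10: vr[B=3 F=10338/3121 H=9314/3121] → run H
t=11: vr[B=3 F=10338/3121 H=10338/3121] → run B
t=12: vr[B=4 F=10338/3121 H=10338/3121] → run F
t=13: vr[B=4 F=11362/3121 H=10338/3121] → run H
t=14: vr[B=4 F=11362/3121] → run F
t=15: vr[B=4 F=12386/3121] → run F
t=16: vr[B=4] → run B
t=17: (idle)
t=18: (idle)
t=19: (idle)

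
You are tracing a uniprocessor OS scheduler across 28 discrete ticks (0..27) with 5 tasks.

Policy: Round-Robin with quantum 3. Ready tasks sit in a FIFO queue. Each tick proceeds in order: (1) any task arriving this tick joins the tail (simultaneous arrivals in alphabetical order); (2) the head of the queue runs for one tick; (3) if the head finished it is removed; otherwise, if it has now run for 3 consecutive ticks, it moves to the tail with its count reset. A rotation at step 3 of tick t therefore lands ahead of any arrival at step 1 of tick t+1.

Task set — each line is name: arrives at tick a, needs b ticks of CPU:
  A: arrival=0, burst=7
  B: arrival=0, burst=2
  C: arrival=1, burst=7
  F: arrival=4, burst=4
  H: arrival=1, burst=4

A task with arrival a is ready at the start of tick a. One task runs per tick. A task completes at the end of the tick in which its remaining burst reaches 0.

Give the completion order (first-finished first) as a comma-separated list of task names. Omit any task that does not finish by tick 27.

completion order = B, H, A, F, C

t=0: queue=[A,B] q_used=0 → run A
t=1: queue=[A,B,C,H] q_used=1 → run A
t=2: queue=[A,B,C,H] q_used=2 → run A
t=3: queue=[B,C,H,A] q_used=0 → run B
t=4: queue=[B,C,H,A,F] q_used=1 → run B
t=5: queue=[C,H,A,F] q_used=0 → run C
t=6: queue=[C,H,A,F] q_used=1 → run C
t=7: queue=[C,H,A,F] q_used=2 → run C
t=8: queue=[H,A,F,C] q_used=0 → run H
t=9: queue=[H,A,F,C] q_used=1 → run H
t=10: queue=[H,A,F,C] q_used=2 → run H
t=11: queue=[A,F,C,H] q_used=0 → run A
t=12: queue=[A,F,C,H] q_used=1 → run A
t=13: queue=[A,F,C,H] q_used=2 → run A
t=14: queue=[F,C,H,A] q_used=0 → run F
t=15: queue=[F,C,H,A] q_used=1 → run F
t=16: queue=[F,C,H,A] q_used=2 → run F
t=17: queue=[C,H,A,F] q_used=0 → run C
t=18: queue=[C,H,A,F] q_used=1 → run C
t=19: queue=[C,H,A,F] q_used=2 → run C
t=20: queue=[H,A,F,C] q_used=0 → run H
t=21: queue=[A,F,C] q_used=0 → run A
t=22: queue=[F,C] q_used=0 → run F
t=23: queue=[C] q_used=0 → run C
t=24: (idle)
t=25: (idle)
t=26: (idle)
t=27: (idle)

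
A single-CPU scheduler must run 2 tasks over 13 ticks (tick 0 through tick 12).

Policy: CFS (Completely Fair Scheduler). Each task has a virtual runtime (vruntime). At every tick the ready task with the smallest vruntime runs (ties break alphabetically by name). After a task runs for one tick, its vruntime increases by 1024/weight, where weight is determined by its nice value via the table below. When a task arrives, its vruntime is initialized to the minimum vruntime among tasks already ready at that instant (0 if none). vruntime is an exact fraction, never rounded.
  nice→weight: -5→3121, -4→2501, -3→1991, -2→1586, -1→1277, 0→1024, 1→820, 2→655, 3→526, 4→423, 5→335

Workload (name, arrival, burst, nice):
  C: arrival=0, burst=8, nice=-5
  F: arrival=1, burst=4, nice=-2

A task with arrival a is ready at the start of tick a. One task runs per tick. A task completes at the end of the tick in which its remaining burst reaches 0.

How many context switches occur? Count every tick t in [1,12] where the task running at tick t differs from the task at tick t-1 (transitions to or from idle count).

context switches = 9

t=0: vr[C=0] → run C
t=1: vr[C=1024/3121 F=1024/3121] → run C
t=2: vr[C=2048/3121 F=1024/3121] → run F
t=3: vr[C=2048/3121 F=2409984/2474953] → run C
t=4: vr[C=3072/3121 F=2409984/2474953] → run F
t=5: vr[C=3072/3121 F=4007936/2474953] → run C
t=6: vr[C=4096/3121 F=4007936/2474953] → run C
t=7: vr[C=5120/3121 F=4007936/2474953] → run F
t=8: vr[C=5120/3121 F=5605888/2474953] → run C
t=9: vr[C=6144/3121 F=5605888/2474953] → run C
t=10: vr[C=7168/3121 F=5605888/2474953] → run F
t=11: vr[C=7168/3121] → run C
t=12: (idle)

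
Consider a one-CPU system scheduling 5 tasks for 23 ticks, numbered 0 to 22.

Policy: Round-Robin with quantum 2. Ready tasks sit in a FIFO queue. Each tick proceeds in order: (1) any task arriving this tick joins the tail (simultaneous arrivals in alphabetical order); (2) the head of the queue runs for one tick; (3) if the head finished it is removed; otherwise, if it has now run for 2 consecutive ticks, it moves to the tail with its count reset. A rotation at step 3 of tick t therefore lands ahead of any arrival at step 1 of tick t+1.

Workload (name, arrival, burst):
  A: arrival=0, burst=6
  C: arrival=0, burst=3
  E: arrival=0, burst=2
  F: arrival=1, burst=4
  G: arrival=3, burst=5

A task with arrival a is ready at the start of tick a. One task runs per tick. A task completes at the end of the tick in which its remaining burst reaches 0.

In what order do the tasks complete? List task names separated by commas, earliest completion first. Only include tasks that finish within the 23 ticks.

completion order = E, C, F, A, G

t=0: queue=[A,C,E] q_used=0 → run A
t=1: queue=[A,C,E,F] q_used=1 → run A
t=2: queue=[C,E,F,A] q_used=0 → run C
t=3: queue=[C,E,F,A,G] q_used=1 → run C
t=4: queue=[E,F,A,G,C] q_used=0 → run E
t=5: queue=[E,F,A,G,C] q_used=1 → run E
t=6: queue=[F,A,G,C] q_used=0 → run F
t=7: queue=[F,A,G,C] q_used=1 → run F
t=8: queue=[A,G,C,F] q_used=0 → run A
t=9: queue=[A,G,C,F] q_used=1 → run A
t=10: queue=[G,C,F,A] q_used=0 → run G
t=11: queue=[G,C,F,A] q_used=1 → run G
t=12: queue=[C,F,A,G] q_used=0 → run C
t=13: queue=[F,A,G] q_used=0 → run F
t=14: queue=[F,A,G] q_used=1 → run F
t=15: queue=[A,G] q_used=0 → run A
t=16: queue=[A,G] q_used=1 → run A
t=17: queue=[G] q_used=0 → run G
t=18: queue=[G] q_used=1 → run G
t=19: queue=[G] q_used=0 → run G
t=20: (idle)
t=21: (idle)
t=22: (idle)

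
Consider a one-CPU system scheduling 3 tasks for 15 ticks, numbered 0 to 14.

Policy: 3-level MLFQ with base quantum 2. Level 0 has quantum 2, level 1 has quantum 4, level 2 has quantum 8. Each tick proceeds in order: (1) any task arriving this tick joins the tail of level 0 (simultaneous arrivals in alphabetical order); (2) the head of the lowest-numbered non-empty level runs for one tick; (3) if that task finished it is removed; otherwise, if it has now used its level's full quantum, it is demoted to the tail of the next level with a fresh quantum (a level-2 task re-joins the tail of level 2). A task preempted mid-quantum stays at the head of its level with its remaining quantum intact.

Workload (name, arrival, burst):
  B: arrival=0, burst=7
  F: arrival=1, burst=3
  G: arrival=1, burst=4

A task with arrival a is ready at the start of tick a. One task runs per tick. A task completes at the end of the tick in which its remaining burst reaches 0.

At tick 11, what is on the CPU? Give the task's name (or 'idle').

t=0: L0/L1/L2 = B/-/- → run B
t=1: L0/L1/L2 = BFG/-/- → run B
t=2: L0/L1/L2 = FG/B/- → run F
t=3: L0/L1/L2 = FG/B/- → run F
t=4: L0/L1/L2 = G/BF/- → run G
t=5: L0/L1/L2 = G/BF/- → run G
t=6: L0/L1/L2 = -/BFG/- → run B
t=7: L0/L1/L2 = -/BFG/- → run B
t=8: L0/L1/L2 = -/BFG/- → run B
t=9: L0/L1/L2 = -/BFG/- → run B
t=10: L0/L1/L2 = -/FG/B → run F
t=11: L0/L1/L2 = -/G/B → run G
t=12: L0/L1/L2 = -/G/B → run G
t=13: L0/L1/L2 = -/-/B → run B
t=14: (idle)

running at tick 11 = G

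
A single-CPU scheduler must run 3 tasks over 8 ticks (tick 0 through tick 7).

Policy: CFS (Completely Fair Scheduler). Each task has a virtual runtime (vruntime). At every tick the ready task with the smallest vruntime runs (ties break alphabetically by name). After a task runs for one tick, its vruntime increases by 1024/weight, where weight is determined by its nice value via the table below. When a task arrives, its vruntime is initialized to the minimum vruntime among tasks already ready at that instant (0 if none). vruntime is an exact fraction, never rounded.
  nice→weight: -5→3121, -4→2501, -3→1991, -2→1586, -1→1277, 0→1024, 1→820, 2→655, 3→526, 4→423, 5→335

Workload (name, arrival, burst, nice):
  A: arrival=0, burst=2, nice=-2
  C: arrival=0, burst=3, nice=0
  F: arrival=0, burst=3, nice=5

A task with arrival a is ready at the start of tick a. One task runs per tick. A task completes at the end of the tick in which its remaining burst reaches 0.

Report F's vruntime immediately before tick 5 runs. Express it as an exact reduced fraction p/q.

t=0: vr[A=0 C=0 F=0] → run A
t=1: vr[A=512/793 C=0 F=0] → run C
t=2: vr[A=512/793 C=1 F=0] → run F
t=3: vr[A=512/793 C=1 F=1024/335] → run A
t=4: vr[C=1 F=1024/335] → run C
t=5: vr[C=2 F=1024/335] → run C
t=6: vr[F=1024/335] → run F
t=7: vr[F=2048/335] → run F

vruntime(F, start of tick 5) = 1024/335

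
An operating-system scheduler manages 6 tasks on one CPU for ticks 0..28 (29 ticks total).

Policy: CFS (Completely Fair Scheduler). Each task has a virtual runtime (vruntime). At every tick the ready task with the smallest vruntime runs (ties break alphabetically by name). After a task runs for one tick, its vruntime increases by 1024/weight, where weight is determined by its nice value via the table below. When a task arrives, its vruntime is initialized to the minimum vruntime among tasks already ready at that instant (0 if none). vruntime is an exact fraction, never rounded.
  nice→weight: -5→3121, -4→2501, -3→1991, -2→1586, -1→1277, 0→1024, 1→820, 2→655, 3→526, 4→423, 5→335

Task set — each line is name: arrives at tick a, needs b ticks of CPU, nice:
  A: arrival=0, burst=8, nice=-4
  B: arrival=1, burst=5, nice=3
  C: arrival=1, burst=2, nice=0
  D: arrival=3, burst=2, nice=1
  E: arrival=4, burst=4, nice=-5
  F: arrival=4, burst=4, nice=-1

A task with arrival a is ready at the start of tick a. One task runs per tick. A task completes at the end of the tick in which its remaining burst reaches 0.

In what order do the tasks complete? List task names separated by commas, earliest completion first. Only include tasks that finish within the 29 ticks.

t=0: vr[A=0] → run A
t=1: vr[A=1024/2501 B=1024/2501 C=1024/2501] → run A
t=2: vr[A=2048/2501 B=1024/2501 C=1024/2501] → run B
t=3: vr[A=2048/2501 B=1549824/657763 C=1024/2501 D=1024/2501] → run C
t=4: vr[A=2048/2501 B=1549824/657763 C=3525/2501 D=1024/2501 E=1024/2501 F=1024/2501] → run D
t=5: vr[A=2048/2501 B=1549824/657763 C=3525/2501 D=20736/12505 E=1024/2501 F=1024/2501] → run E
t=6: vr[A=2048/2501 B=1549824/657763 C=3525/2501 D=20736/12505 E=5756928/7805621 F=1024/2501] → run F
t=7: vr[A=2048/2501 B=1549824/657763 C=3525/2501 D=20736/12505 E=5756928/7805621 F=3868672/3193777] → run E
t=8: vr[A=2048/2501 B=1549824/657763 C=3525/2501 D=20736/12505 E=8317952/7805621 F=3868672/3193777] → run A
t=9: vr[A=3072/2501 B=1549824/657763 C=3525/2501 D=20736/12505 E=8317952/7805621 F=3868672/3193777] → run E
t=10: vr[A=3072/2501 B=1549824/657763 C=3525/2501 D=20736/12505 E=10878976/7805621 F=3868672/3193777] → run F
t=11: vr[A=3072/2501 B=1549824/657763 C=3525/2501 D=20736/12505 E=10878976/7805621 F=6429696/3193777] → run A
t=12: vr[A=4096/2501 B=1549824/657763 C=3525/2501 D=20736/12505 E=10878976/7805621 F=6429696/3193777] → run E
t=13: vr[A=4096/2501 B=1549824/657763 C=3525/2501 D=20736/12505 F=6429696/3193777] → run C
t=14: vr[A=4096/2501 B=1549824/657763 D=20736/12505 F=6429696/3193777] → run A
t=15: vr[A=5120/2501 B=1549824/657763 D=20736/12505 F=6429696/3193777] → run D
t=16: vr[A=5120/2501 B=1549824/657763 F=6429696/3193777] → run F
t=17: vr[A=5120/2501 B=1549824/657763 F=8990720/3193777] → run A
t=18: vr[A=6144/2501 B=1549824/657763 F=8990720/3193777] → run B
t=19: vr[A=6144/2501 B=2830336/657763 F=8990720/3193777] → run A
t=20: vr[A=7168/2501 B=2830336/657763 F=8990720/3193777] → run F
t=21: vr[A=7168/2501 B=2830336/657763] → run A
t=22: vr[B=2830336/657763] → run B
t=23: vr[B=4110848/657763] → run B
t=24: vr[B=5391360/657763] → run B
t=25: (idle)
t=26: (idle)
t=27: (idle)
t=28: (idle)

completion order = E, C, D, F, A, B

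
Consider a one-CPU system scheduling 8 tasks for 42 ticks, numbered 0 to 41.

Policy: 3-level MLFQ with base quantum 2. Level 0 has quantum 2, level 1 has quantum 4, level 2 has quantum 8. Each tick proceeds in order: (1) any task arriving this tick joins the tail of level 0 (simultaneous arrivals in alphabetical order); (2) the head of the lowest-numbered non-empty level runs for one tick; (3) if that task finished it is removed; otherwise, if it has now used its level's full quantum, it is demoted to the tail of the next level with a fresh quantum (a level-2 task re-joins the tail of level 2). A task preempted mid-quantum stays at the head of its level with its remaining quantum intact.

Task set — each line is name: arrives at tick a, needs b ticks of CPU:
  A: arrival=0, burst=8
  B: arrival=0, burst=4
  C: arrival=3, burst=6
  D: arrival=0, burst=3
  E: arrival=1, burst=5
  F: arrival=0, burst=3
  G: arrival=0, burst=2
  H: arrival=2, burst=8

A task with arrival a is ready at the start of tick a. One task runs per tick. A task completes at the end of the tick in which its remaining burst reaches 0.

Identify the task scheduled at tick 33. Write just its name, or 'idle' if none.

running at tick 33 = C

t=0: L0/L1/L2 = ABDFG/-/- → run A
t=1: L0/L1/L2 = ABDFGE/-/- → run A
t=2: L0/L1/L2 = BDFGEH/A/- → run B
t=3: L0/L1/L2 = BDFGEHC/A/- → run B
t=4: L0/L1/L2 = DFGEHC/AB/- → run D
t=5: L0/L1/L2 = DFGEHC/AB/- → run D
t=6: L0/L1/L2 = FGEHC/ABD/- → run F
t=7: L0/L1/L2 = FGEHC/ABD/- → run F
t=8: L0/L1/L2 = GEHC/ABDF/- → run G
t=9: L0/L1/L2 = GEHC/ABDF/- → run G
t=10: L0/L1/L2 = EHC/ABDF/- → run E
t=11: L0/L1/L2 = EHC/ABDF/- → run E
t=12: L0/L1/L2 = HC/ABDFE/- → run H
t=13: L0/L1/L2 = HC/ABDFE/- → run H
t=14: L0/L1/L2 = C/ABDFEH/- → run C
t=15: L0/L1/L2 = C/ABDFEH/- → run C
t=16: L0/L1/L2 = -/ABDFEHC/- → run A
t=17: L0/L1/L2 = -/ABDFEHC/- → run A
t=18: L0/L1/L2 = -/ABDFEHC/- → run A
t=19: L0/L1/L2 = -/ABDFEHC/- → run A
t=20: L0/L1/L2 = -/BDFEHC/A → run B
t=21: L0/L1/L2 = -/BDFEHC/A → run B
t=22: L0/L1/L2 = -/DFEHC/A → run D
t=23: L0/L1/L2 = -/FEHC/A → run F
t=24: L0/L1/L2 = -/EHC/A → run E
t=25: L0/L1/L2 = -/EHC/A → run E
t=26: L0/L1/L2 = -/EHC/A → run E
t=27: L0/L1/L2 = -/HC/A → run H
t=28: L0/L1/L2 = -/HC/A → run H
t=29: L0/L1/L2 = -/HC/A → run H
t=30: L0/L1/L2 = -/HC/A → run H
t=31: L0/L1/L2 = -/C/AH → run C
t=32: L0/L1/L2 = -/C/AH → run C
t=33: L0/L1/L2 = -/C/AH → run C
t=34: L0/L1/L2 = -/C/AH → run C
t=35: L0/L1/L2 = -/-/AH → run A
t=36: L0/L1/L2 = -/-/AH → run A
t=37: L0/L1/L2 = -/-/H → run H
t=38: L0/L1/L2 = -/-/H → run H
t=39: (idle)
t=40: (idle)
t=41: (idle)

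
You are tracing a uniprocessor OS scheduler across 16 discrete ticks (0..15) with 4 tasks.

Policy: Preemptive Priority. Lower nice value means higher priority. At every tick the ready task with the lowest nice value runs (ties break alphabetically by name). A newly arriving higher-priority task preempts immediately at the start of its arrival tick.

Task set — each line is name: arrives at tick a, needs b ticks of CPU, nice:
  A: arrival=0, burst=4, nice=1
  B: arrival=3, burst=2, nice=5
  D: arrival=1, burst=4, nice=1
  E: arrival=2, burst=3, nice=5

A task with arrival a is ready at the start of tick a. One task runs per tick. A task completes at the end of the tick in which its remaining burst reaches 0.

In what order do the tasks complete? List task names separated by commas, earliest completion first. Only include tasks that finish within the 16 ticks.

t=0: ready={A} → run A
t=1: ready={A,D} → run A
t=2: ready={A,D,E} → run A
t=3: ready={A,B,D,E} → run A
t=4: ready={B,D,E} → run D
t=5: ready={B,D,E} → run D
t=6: ready={B,D,E} → run D
t=7: ready={B,D,E} → run D
t=8: ready={B,E} → run B
t=9: ready={B,E} → run B
t=10: ready={E} → run E
t=11: ready={E} → run E
t=12: ready={E} → run E
t=13: (idle)
t=14: (idle)
t=15: (idle)

completion order = A, D, B, E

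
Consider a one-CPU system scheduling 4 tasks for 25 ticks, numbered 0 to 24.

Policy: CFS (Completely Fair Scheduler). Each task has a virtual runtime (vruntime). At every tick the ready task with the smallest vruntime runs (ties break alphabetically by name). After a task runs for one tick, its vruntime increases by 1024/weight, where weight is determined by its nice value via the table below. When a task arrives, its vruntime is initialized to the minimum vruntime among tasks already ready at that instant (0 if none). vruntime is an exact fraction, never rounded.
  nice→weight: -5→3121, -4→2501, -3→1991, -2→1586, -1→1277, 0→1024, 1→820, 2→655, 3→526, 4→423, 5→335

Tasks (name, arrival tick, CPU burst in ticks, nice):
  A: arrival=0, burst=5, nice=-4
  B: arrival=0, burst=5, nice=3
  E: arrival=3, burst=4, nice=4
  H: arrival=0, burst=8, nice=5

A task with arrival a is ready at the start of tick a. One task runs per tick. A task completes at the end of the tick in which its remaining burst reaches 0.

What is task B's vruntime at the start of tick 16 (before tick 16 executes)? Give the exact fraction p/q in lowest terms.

vruntime(B, start of tick 16) = 2048/263

t=0: vr[A=0 B=0 H=0] → run A
t=1: vr[A=1024/2501 B=0 H=0] → run B
t=2: vr[A=1024/2501 B=512/263 H=0] → run H
t=3: vr[A=1024/2501 B=512/263 E=1024/2501 H=1024/335] → run A
t=4: vr[A=2048/2501 B=512/263 E=1024/2501 H=1024/335] → run E
t=5: vr[A=2048/2501 B=512/263 E=2994176/1057923 H=1024/335] → run A
t=6: vr[A=3072/2501 B=512/263 E=2994176/1057923 H=1024/335] → run A
t=7: vr[A=4096/2501 B=512/263 E=2994176/1057923 H=1024/335] → run A
t=8: vr[B=512/263 E=2994176/1057923 H=1024/335] → run B
t=9: vr[B=1024/263 E=2994176/1057923 H=1024/335] → run E
t=10: vr[B=1024/263 E=5555200/1057923 H=1024/335] → run H
t=11: vr[B=1024/263 E=5555200/1057923 H=2048/335] → run B
t=12: vr[B=1536/263 E=5555200/1057923 H=2048/335] → run E
t=13: vr[B=1536/263 E=2705408/352641 H=2048/335] → run B
t=14: vr[B=2048/263 E=2705408/352641 H=2048/335] → run H
t=15: vr[B=2048/263 E=2705408/352641 H=3072/335] → run E
t=16: vr[B=2048/263 H=3072/335] → run B
t=17: vr[H=3072/335] → run H
t=18: vr[H=4096/335] → run H
t=19: vr[H=1024/67] → run H
t=20: vr[H=6144/335] → run H
t=21: vr[H=7168/335] → run H
t=22: (idle)
t=23: (idle)
t=24: (idle)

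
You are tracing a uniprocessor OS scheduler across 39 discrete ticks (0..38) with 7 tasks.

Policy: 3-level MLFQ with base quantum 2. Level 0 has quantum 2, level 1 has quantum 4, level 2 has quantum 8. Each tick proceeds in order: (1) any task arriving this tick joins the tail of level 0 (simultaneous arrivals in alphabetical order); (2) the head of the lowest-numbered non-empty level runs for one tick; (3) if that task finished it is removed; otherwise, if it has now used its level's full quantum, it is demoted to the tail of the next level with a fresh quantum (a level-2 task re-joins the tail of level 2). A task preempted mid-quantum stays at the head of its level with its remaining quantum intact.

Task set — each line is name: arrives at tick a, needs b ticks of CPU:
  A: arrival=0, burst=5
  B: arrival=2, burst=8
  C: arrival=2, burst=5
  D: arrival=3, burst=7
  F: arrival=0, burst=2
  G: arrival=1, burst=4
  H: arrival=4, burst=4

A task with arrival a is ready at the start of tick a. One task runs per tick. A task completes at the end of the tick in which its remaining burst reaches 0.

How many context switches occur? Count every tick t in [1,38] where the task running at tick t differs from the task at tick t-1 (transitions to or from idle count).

context switches = 15

t=0: L0/L1/L2 = AF/-/- → run A
t=1: L0/L1/L2 = AFG/-/- → run A
t=2: L0/L1/L2 = FGBC/A/- → run F
t=3: L0/L1/L2 = FGBCD/A/- → run F
t=4: L0/L1/L2 = GBCDH/A/- → run G
t=5: L0/L1/L2 = GBCDH/A/- → run G
t=6: L0/L1/L2 = BCDH/AG/- → run B
t=7: L0/L1/L2 = BCDH/AG/- → run B
t=8: L0/L1/L2 = CDH/AGB/- → run C
t=9: L0/L1/L2 = CDH/AGB/- → run C
t=10: L0/L1/L2 = DH/AGBC/- → run D
t=11: L0/L1/L2 = DH/AGBC/- → run D
t=12: L0/L1/L2 = H/AGBCD/- → run H
t=13: L0/L1/L2 = H/AGBCD/- → run H
t=14: L0/L1/L2 = -/AGBCDH/- → run A
t=15: L0/L1/L2 = -/AGBCDH/- → run A
t=16: L0/L1/L2 = -/AGBCDH/- → run A
t=17: L0/L1/L2 = -/GBCDH/- → run G
t=18: L0/L1/L2 = -/GBCDH/- → run G
t=19: L0/L1/L2 = -/BCDH/- → run B
t=20: L0/L1/L2 = -/BCDH/- → run B
t=21: L0/L1/L2 = -/BCDH/- → run B
t=22: L0/L1/L2 = -/BCDH/- → run B
t=23: L0/L1/L2 = -/CDH/B → run C
t=24: L0/L1/L2 = -/CDH/B → run C
t=25: L0/L1/L2 = -/CDH/B → run C
t=26: L0/L1/L2 = -/DH/B → run D
t=27: L0/L1/L2 = -/DH/B → run D
t=28: L0/L1/L2 = -/DH/B → run D
t=29: L0/L1/L2 = -/DH/B → run D
t=30: L0/L1/L2 = -/H/BD → run H
t=31: L0/L1/L2 = -/H/BD → run H
t=32: L0/L1/L2 = -/-/BD → run B
t=33: L0/L1/L2 = -/-/BD → run B
t=34: L0/L1/L2 = -/-/D → run D
t=35: (idle)
t=36: (idle)
t=37: (idle)
t=38: (idle)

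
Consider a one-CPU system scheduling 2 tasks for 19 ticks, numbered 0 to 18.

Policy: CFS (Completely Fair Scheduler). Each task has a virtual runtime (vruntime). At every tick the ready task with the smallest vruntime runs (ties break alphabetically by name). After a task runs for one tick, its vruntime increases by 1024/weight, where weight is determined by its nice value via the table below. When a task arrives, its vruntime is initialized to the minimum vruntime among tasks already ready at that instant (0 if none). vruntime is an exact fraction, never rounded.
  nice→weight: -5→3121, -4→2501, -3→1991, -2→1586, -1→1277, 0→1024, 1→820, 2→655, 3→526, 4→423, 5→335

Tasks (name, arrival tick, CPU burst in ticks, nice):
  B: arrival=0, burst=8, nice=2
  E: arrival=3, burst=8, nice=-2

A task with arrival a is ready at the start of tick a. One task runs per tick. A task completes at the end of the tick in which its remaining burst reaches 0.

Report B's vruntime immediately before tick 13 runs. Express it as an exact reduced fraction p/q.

t=0: vr[B=0] → run B
t=1: vr[B=1024/655] → run B
t=2: vr[B=2048/655] → run B
t=3: vr[B=3072/655 E=3072/655] → run B
t=4: vr[B=4096/655 E=3072/655] → run E
t=5: vr[B=4096/655 E=2771456/519415] → run E
t=6: vr[B=4096/655 E=3106816/519415] → run E
t=7: vr[B=4096/655 E=3442176/519415] → run B
t=8: vr[B=1024/131 E=3442176/519415] → run E
t=9: vr[B=1024/131 E=3777536/519415] → run E
t=10: vr[B=1024/131 E=4112896/519415] → run B
t=11: vr[B=6144/655 E=4112896/519415] → run E
t=12: vr[B=6144/655 E=4448256/519415] → run E
t=13: vr[B=6144/655 E=4783616/519415] → run E
t=14: vr[B=6144/655] → run B
t=15: vr[B=7168/655] → run B
t=16: (idle)
t=17: (idle)
t=18: (idle)

vruntime(B, start of tick 13) = 6144/655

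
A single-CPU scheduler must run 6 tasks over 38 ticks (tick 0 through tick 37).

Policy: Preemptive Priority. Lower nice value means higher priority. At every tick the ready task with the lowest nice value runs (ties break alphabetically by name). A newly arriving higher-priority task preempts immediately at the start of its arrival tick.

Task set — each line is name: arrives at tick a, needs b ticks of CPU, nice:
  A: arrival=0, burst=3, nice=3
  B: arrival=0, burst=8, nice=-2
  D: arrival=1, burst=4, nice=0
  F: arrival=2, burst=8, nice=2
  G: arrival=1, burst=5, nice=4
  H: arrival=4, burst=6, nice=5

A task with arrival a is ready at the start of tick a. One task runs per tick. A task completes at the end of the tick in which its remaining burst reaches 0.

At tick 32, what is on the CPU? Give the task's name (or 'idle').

running at tick 32 = H

t=0: ready={A,B} → run B
t=1: ready={A,B,D,G} → run B
t=2: ready={A,B,D,F,G} → run B
t=3: ready={A,B,D,F,G} → run B
t=4: ready={A,B,D,F,G,H} → run B
t=5: ready={A,B,D,F,G,H} → run B
t=6: ready={A,B,D,F,G,H} → run B
t=7: ready={A,B,D,F,G,H} → run B
t=8: ready={A,D,F,G,H} → run D
t=9: ready={A,D,F,G,H} → run D
t=10: ready={A,D,F,G,H} → run D
t=11: ready={A,D,F,G,H} → run D
t=12: ready={A,F,G,H} → run F
t=13: ready={A,F,G,H} → run F
t=14: ready={A,F,G,H} → run F
t=15: ready={A,F,G,H} → run F
t=16: ready={A,F,G,H} → run F
t=17: ready={A,F,G,H} → run F
t=18: ready={A,F,G,H} → run F
t=19: ready={A,F,G,H} → run F
t=20: ready={A,G,H} → run A
t=21: ready={A,G,H} → run A
t=22: ready={A,G,H} → run A
t=23: ready={G,H} → run G
t=24: ready={G,H} → run G
t=25: ready={G,H} → run G
t=26: ready={G,H} → run G
t=27: ready={G,H} → run G
t=28: ready={H} → run H
t=29: ready={H} → run H
t=30: ready={H} → run H
t=31: ready={H} → run H
t=32: ready={H} → run H
t=33: ready={H} → run H
t=34: (idle)
t=35: (idle)
t=36: (idle)
t=37: (idle)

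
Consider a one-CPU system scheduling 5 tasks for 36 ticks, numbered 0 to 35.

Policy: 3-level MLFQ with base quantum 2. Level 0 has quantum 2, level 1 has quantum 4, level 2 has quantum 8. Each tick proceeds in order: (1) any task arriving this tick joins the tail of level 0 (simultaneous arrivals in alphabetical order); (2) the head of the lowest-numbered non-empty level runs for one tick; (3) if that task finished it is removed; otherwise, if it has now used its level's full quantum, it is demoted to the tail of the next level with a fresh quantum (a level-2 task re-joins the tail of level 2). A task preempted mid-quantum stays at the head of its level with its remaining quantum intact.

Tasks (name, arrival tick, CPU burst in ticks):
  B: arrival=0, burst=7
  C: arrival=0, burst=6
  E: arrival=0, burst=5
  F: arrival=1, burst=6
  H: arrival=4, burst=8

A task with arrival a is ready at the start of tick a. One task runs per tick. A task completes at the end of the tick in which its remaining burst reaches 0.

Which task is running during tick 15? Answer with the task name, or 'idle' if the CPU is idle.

running at tick 15 = C

t=0: L0/L1/L2 = BCE/-/- → run B
t=1: L0/L1/L2 = BCEF/-/- → run B
t=2: L0/L1/L2 = CEF/B/- → run C
t=3: L0/L1/L2 = CEF/B/- → run C
t=4: L0/L1/L2 = EFH/BC/- → run E
t=5: L0/L1/L2 = EFH/BC/- → run E
t=6: L0/L1/L2 = FH/BCE/- → run F
t=7: L0/L1/L2 = FH/BCE/- → run F
t=8: L0/L1/L2 = H/BCEF/- → run H
t=9: L0/L1/L2 = H/BCEF/- → run H
t=10: L0/L1/L2 = -/BCEFH/- → run B
t=11: L0/L1/L2 = -/BCEFH/- → run B
t=12: L0/L1/L2 = -/BCEFH/- → run B
t=13: L0/L1/L2 = -/BCEFH/- → run B
t=14: L0/L1/L2 = -/CEFH/B → run C
t=15: L0/L1/L2 = -/CEFH/B → run C
t=16: L0/L1/L2 = -/CEFH/B → run C
t=17: L0/L1/L2 = -/CEFH/B → run C
t=18: L0/L1/L2 = -/EFH/B → run E
t=19: L0/L1/L2 = -/EFH/B → run E
t=20: L0/L1/L2 = -/EFH/B → run E
t=21: L0/L1/L2 = -/FH/B → run F
t=22: L0/L1/L2 = -/FH/B → run F
t=23: L0/L1/L2 = -/FH/B → run F
t=24: L0/L1/L2 = -/FH/B → run F
t=25: L0/L1/L2 = -/H/B → run H
t=26: L0/L1/L2 = -/H/B → run H
t=27: L0/L1/L2 = -/H/B → run H
t=28: L0/L1/L2 = -/H/B → run H
t=29: L0/L1/L2 = -/-/BH → run B
t=30: L0/L1/L2 = -/-/H → run H
t=31: L0/L1/L2 = -/-/H → run H
t=32: (idle)
t=33: (idle)
t=34: (idle)
t=35: (idle)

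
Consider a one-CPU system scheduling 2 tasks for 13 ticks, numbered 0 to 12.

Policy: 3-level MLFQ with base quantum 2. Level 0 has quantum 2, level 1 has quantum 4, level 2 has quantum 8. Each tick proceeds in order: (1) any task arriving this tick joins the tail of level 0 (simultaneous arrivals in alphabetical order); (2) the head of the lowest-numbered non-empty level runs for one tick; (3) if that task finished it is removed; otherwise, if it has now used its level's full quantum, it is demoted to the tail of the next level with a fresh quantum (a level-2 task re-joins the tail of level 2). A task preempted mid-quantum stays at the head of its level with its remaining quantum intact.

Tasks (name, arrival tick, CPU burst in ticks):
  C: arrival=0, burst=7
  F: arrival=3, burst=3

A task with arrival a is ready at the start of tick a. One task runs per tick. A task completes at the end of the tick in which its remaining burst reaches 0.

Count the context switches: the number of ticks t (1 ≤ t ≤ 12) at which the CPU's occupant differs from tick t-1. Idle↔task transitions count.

t=0: L0/L1/L2 = C/-/- → run C
t=1: L0/L1/L2 = C/-/- → run C
t=2: L0/L1/L2 = -/C/- → run C
t=3: L0/L1/L2 = F/C/- → run F
t=4: L0/L1/L2 = F/C/- → run F
t=5: L0/L1/L2 = -/CF/- → run C
t=6: L0/L1/L2 = -/CF/- → run C
t=7: L0/L1/L2 = -/CF/- → run C
t=8: L0/L1/L2 = -/F/C → run F
t=9: L0/L1/L2 = -/-/C → run C
t=10: (idle)
t=11: (idle)
t=12: (idle)

context switches = 5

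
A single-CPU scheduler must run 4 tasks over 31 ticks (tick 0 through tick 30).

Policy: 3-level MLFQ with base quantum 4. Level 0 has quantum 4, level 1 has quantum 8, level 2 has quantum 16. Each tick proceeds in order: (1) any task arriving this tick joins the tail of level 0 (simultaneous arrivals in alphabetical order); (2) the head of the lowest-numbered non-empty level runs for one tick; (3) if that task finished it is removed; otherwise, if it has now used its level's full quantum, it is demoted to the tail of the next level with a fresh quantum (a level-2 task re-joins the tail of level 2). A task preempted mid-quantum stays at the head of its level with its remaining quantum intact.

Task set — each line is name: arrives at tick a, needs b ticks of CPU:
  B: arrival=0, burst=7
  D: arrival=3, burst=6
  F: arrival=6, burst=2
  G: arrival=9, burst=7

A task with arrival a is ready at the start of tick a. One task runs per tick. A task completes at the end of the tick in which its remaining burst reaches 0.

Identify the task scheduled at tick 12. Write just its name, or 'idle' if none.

running at tick 12 = G

t=0: L0/L1/L2 = B/-/- → run B
t=1: L0/L1/L2 = B/-/- → run B
t=2: L0/L1/L2 = B/-/- → run B
t=3: L0/L1/L2 = BD/-/- → run B
t=4: L0/L1/L2 = D/B/- → run D
t=5: L0/L1/L2 = D/B/- → run D
t=6: L0/L1/L2 = DF/B/- → run D
t=7: L0/L1/L2 = DF/B/- → run D
t=8: L0/L1/L2 = F/BD/- → run F
t=9: L0/L1/L2 = FG/BD/- → run F
t=10: L0/L1/L2 = G/BD/- → run G
t=11: L0/L1/L2 = G/BD/- → run G
t=12: L0/L1/L2 = G/BD/- → run G
t=13: L0/L1/L2 = G/BD/- → run G
t=14: L0/L1/L2 = -/BDG/- → run B
t=15: L0/L1/L2 = -/BDG/- → run B
t=16: L0/L1/L2 = -/BDG/- → run B
t=17: L0/L1/L2 = -/DG/- → run D
t=18: L0/L1/L2 = -/DG/- → run D
t=19: L0/L1/L2 = -/G/- → run G
t=20: L0/L1/L2 = -/G/- → run G
t=21: L0/L1/L2 = -/G/- → run G
t=22: (idle)
t=23: (idle)
t=24: (idle)
t=25: (idle)
t=26: (idle)
t=27: (idle)
t=28: (idle)
t=29: (idle)
t=30: (idle)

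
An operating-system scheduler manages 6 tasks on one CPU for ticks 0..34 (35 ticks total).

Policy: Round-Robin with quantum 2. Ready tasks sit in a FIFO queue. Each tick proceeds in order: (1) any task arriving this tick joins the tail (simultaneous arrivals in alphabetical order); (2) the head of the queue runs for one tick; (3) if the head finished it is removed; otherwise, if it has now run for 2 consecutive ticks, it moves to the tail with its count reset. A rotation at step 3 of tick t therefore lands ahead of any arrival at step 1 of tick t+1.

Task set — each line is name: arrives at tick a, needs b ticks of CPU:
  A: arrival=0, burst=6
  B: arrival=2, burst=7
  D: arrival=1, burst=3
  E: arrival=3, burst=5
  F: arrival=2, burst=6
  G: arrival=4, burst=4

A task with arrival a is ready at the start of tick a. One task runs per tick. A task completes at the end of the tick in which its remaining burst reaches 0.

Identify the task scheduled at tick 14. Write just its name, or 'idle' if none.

running at tick 14 = G

t=0: queue=[A] q_used=0 → run A
t=1: queue=[A,D] q_used=1 → run A
t=2: queue=[D,A,B,F] q_used=0 → run D
t=3: queue=[D,A,B,F,E] q_used=1 → run D
t=4: queue=[A,B,F,E,D,G] q_used=0 → run A
t=5: queue=[A,B,F,E,D,G] q_used=1 → run A
t=6: queue=[B,F,E,D,G,A] q_used=0 → run B
t=7: queue=[B,F,E,D,G,A] q_used=1 → run B
t=8: queue=[F,E,D,G,A,B] q_used=0 → run F
t=9: queue=[F,E,D,G,A,B] q_used=1 → run F
t=10: queue=[E,D,G,A,B,F] q_used=0 → run E
t=11: queue=[E,D,G,A,B,F] q_used=1 → run E
t=12: queue=[D,G,A,B,F,E] q_used=0 → run D
t=13: queue=[G,A,B,F,E] q_used=0 → run G
t=14: queue=[G,A,B,F,E] q_used=1 → run G
t=15: queue=[A,B,F,E,G] q_used=0 → run A
t=16: queue=[A,B,F,E,G] q_used=1 → run A
t=17: queue=[B,F,E,G] q_used=0 → run B
t=18: queue=[B,F,E,G] q_used=1 → run B
t=19: queue=[F,E,G,B] q_used=0 → run F
t=20: queue=[F,E,G,B] q_used=1 → run F
t=21: queue=[E,G,B,F] q_used=0 → run E
t=22: queue=[E,G,B,F] q_used=1 → run E
t=23: queue=[G,B,F,E] q_used=0 → run G
t=24: queue=[G,B,F,E] q_used=1 → run G
t=25: queue=[B,F,E] q_used=0 → run B
t=26: queue=[B,F,E] q_used=1 → run B
t=27: queue=[F,E,B] q_used=0 → run F
t=28: queue=[F,E,B] q_used=1 → run F
t=29: queue=[E,B] q_used=0 → run E
t=30: queue=[B] q_used=0 → run B
t=31: (idle)
t=32: (idle)
t=33: (idle)
t=34: (idle)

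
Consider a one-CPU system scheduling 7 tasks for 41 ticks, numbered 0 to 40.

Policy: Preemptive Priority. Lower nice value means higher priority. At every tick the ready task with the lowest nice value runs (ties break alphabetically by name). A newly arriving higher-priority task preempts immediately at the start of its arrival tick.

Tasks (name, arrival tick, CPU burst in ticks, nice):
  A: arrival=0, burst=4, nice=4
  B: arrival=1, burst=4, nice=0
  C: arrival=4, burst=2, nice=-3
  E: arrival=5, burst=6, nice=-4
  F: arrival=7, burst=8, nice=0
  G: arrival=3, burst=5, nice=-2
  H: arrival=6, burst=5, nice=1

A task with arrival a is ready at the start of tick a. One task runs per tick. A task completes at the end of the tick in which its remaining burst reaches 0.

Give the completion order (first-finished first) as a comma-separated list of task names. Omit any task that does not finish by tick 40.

t=0: ready={A} → run A
t=1: ready={A,B} → run B
t=2: ready={A,B} → run B
t=3: ready={A,B,G} → run G
t=4: ready={A,B,C,G} → run C
t=5: ready={A,B,C,E,G} → run E
t=6: ready={A,B,C,E,G,H} → run E
t=7: ready={A,B,C,E,F,G,H} → run E
t=8: ready={A,B,C,E,F,G,H} → run E
t=9: ready={A,B,C,E,F,G,H} → run E
t=10: ready={A,B,C,E,F,G,H} → run E
t=11: ready={A,B,C,F,G,H} → run C
t=12: ready={A,B,F,G,H} → run G
t=13: ready={A,B,F,G,H} → run G
t=14: ready={A,B,F,G,H} → run G
t=15: ready={A,B,F,G,H} → run G
t=16: ready={A,B,F,H} → run B
t=17: ready={A,B,F,H} → run B
t=18: ready={A,F,H} → run F
t=19: ready={A,F,H} → run F
t=20: ready={A,F,H} → run F
t=21: ready={A,F,H} → run F
t=22: ready={A,F,H} → run F
t=23: ready={A,F,H} → run F
t=24: ready={A,F,H} → run F
t=25: ready={A,F,H} → run F
t=26: ready={A,H} → run H
t=27: ready={A,H} → run H
t=28: ready={A,H} → run H
t=29: ready={A,H} → run H
t=30: ready={A,H} → run H
t=31: ready={A} → run A
t=32: ready={A} → run A
t=33: ready={A} → run A
t=34: (idle)
t=35: (idle)
t=36: (idle)
t=37: (idle)
t=38: (idle)
t=39: (idle)
t=40: (idle)

completion order = E, C, G, B, F, H, A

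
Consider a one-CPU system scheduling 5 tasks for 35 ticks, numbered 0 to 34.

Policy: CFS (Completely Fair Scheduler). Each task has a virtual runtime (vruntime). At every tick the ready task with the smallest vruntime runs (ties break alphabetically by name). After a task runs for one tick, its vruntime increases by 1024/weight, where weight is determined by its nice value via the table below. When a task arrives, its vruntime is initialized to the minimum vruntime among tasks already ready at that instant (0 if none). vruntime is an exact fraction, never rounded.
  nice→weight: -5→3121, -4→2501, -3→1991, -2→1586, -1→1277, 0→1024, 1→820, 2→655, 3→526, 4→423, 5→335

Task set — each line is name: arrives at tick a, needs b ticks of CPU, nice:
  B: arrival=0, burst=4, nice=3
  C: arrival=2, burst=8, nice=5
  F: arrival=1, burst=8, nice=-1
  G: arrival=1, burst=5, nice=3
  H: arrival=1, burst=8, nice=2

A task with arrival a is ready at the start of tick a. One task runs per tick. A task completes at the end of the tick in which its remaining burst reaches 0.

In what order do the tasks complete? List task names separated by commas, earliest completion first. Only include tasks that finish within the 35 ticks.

completion order = B, F, G, H, C

t=0: vr[B=0] → run B
t=1: vr[B=512/263 F=512/263 G=512/263 H=512/263] → run B
t=2: vr[B=1024/263 C=512/263 F=512/263 G=512/263 H=512/263] → run C
t=3: vr[B=1024/263 C=440832/88105 F=512/263 G=512/263 H=512/263] → run F
t=4: vr[B=1024/263 C=440832/88105 F=923136/335851 G=512/263 H=512/263] → run G
t=5: vr[B=1024/263 C=440832/88105 F=923136/335851 G=1024/263 H=512/263] → run H
t=6: vr[B=1024/263 C=440832/88105 F=923136/335851 G=1024/263 H=604672/172265] → run F
t=7: vr[B=1024/263 C=440832/88105 F=1192448/335851 G=1024/263 H=604672/172265] → run H
t=8: vr[B=1024/263 C=440832/88105 F=1192448/335851 G=1024/263 H=873984/172265] → run F
t=9: vr[B=1024/263 C=440832/88105 F=1461760/335851 G=1024/263 H=873984/172265] → run B
t=10: vr[B=1536/263 C=440832/88105 F=1461760/335851 G=1024/263 H=873984/172265] → run G
t=11: vr[B=1536/263 C=440832/88105 F=1461760/335851 G=1536/263 H=873984/172265] → run F
t=12: vr[B=1536/263 C=440832/88105 F=1731072/335851 G=1536/263 H=873984/172265] → run C
t=13: vr[B=1536/263 C=710144/88105 F=1731072/335851 G=1536/263 H=873984/172265] → run H
t=14: vr[B=1536/263 C=710144/88105 F=1731072/335851 G=1536/263 H=1143296/172265] → run F
t=15: vr[B=1536/263 C=710144/88105 F=2000384/335851 G=1536/263 H=1143296/172265] → run B
t=16: vr[C=710144/88105 F=2000384/335851 G=1536/263 H=1143296/172265] → run G
t=17: vr[C=710144/88105 F=2000384/335851 G=2048/263 H=1143296/172265] → run F
t=18: vr[C=710144/88105 F=2269696/335851 G=2048/263 H=1143296/172265] → run H
t=19: vr[C=710144/88105 F=2269696/335851 G=2048/263 H=1412608/172265] → run F
t=20: vr[C=710144/88105 F=2539008/335851 G=2048/263 H=1412608/172265] → run F
t=21: vr[C=710144/88105 G=2048/263 H=1412608/172265] → run G
t=22: vr[C=710144/88105 G=2560/263 H=1412608/172265] → run C
t=23: vr[C=979456/88105 G=2560/263 H=1412608/172265] → run H
t=24: vr[C=979456/88105 G=2560/263 H=336384/34453] → run G
t=25: vr[C=979456/88105 H=336384/34453] → run H
t=26: vr[C=979456/88105 H=1951232/172265] → run C
t=27: vr[C=1248768/88105 H=1951232/172265] → run H
t=28: vr[C=1248768/88105 H=2220544/172265] → run H
t=29: vr[C=1248768/88105] → run C
t=30: vr[C=303616/17621] → run C
t=31: vr[C=1787392/88105] → run C
t=32: vr[C=2056704/88105] → run C
t=33: (idle)
t=34: (idle)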